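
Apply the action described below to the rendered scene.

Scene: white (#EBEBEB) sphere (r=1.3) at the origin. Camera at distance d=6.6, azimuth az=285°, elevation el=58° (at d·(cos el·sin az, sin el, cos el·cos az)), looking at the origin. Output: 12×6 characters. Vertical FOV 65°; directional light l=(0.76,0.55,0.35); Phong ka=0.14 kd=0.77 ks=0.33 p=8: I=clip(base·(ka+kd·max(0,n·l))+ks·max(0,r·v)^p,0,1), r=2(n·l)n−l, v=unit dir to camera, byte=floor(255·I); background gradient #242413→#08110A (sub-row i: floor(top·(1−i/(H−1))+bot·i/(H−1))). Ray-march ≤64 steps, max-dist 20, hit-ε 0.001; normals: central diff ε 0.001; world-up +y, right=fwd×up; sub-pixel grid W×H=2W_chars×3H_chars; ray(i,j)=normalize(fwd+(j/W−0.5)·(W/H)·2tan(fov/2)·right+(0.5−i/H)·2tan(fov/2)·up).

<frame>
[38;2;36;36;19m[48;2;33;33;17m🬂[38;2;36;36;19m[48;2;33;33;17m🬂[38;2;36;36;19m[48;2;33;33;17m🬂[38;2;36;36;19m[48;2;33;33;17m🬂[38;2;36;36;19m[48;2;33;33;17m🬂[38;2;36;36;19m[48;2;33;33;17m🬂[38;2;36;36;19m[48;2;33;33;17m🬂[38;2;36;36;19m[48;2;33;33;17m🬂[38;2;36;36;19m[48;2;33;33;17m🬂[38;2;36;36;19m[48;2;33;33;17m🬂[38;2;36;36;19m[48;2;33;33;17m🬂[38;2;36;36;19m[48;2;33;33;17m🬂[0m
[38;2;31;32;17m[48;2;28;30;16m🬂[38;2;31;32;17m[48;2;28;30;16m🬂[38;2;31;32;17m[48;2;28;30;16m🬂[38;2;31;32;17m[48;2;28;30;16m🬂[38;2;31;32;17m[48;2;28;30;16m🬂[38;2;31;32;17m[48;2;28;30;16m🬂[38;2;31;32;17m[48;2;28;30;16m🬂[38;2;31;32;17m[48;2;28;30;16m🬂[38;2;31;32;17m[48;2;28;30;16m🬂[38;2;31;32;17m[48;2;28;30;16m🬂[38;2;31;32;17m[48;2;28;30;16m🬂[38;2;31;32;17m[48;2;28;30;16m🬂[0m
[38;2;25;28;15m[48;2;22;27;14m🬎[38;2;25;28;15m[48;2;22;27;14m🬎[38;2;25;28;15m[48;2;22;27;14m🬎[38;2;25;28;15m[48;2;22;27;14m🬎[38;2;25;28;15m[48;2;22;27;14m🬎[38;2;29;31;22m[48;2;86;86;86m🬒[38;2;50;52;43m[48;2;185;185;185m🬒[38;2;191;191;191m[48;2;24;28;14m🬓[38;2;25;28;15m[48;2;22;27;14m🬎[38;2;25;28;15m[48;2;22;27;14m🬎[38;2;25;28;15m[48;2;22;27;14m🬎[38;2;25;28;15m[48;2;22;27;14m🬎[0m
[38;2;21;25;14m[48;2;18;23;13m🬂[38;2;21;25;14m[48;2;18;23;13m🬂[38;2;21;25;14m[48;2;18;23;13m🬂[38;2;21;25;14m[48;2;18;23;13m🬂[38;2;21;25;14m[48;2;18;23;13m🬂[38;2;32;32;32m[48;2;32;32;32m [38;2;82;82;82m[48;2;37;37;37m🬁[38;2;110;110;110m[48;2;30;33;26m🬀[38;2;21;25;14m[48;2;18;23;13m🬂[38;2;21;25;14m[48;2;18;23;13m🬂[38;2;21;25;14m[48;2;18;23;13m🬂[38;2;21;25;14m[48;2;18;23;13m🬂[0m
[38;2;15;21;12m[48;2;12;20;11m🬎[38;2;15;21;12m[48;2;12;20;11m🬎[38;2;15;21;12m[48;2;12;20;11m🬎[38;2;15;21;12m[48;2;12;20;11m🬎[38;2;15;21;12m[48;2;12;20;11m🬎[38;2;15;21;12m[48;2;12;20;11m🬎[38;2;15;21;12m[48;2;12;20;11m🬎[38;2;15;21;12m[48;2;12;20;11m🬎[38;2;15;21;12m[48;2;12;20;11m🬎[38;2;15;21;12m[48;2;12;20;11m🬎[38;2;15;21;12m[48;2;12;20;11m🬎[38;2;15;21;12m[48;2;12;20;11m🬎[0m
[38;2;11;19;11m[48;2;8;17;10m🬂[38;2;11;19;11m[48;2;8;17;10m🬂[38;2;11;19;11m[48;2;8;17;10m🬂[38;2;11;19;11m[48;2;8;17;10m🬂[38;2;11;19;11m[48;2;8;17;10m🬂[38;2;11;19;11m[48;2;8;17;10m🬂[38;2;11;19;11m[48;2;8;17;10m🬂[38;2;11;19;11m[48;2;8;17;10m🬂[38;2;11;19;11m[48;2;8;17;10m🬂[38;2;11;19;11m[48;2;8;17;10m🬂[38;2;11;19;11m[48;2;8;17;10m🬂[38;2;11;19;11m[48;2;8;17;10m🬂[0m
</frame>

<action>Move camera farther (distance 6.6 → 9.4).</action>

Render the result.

<frame>
[38;2;36;36;19m[48;2;33;33;17m🬂[38;2;36;36;19m[48;2;33;33;17m🬂[38;2;36;36;19m[48;2;33;33;17m🬂[38;2;36;36;19m[48;2;33;33;17m🬂[38;2;36;36;19m[48;2;33;33;17m🬂[38;2;36;36;19m[48;2;33;33;17m🬂[38;2;36;36;19m[48;2;33;33;17m🬂[38;2;36;36;19m[48;2;33;33;17m🬂[38;2;36;36;19m[48;2;33;33;17m🬂[38;2;36;36;19m[48;2;33;33;17m🬂[38;2;36;36;19m[48;2;33;33;17m🬂[38;2;36;36;19m[48;2;33;33;17m🬂[0m
[38;2;31;32;17m[48;2;28;30;16m🬂[38;2;31;32;17m[48;2;28;30;16m🬂[38;2;31;32;17m[48;2;28;30;16m🬂[38;2;31;32;17m[48;2;28;30;16m🬂[38;2;31;32;17m[48;2;28;30;16m🬂[38;2;31;32;17m[48;2;28;30;16m🬂[38;2;31;32;17m[48;2;28;30;16m🬂[38;2;31;32;17m[48;2;28;30;16m🬂[38;2;31;32;17m[48;2;28;30;16m🬂[38;2;31;32;17m[48;2;28;30;16m🬂[38;2;31;32;17m[48;2;28;30;16m🬂[38;2;31;32;17m[48;2;28;30;16m🬂[0m
[38;2;25;28;15m[48;2;22;27;14m🬎[38;2;25;28;15m[48;2;22;27;14m🬎[38;2;25;28;15m[48;2;22;27;14m🬎[38;2;25;28;15m[48;2;22;27;14m🬎[38;2;25;28;15m[48;2;22;27;14m🬎[38;2;24;28;14m[48;2;75;75;75m🬝[38;2;25;28;15m[48;2;182;182;182m🬎[38;2;25;28;15m[48;2;22;27;14m🬎[38;2;25;28;15m[48;2;22;27;14m🬎[38;2;25;28;15m[48;2;22;27;14m🬎[38;2;25;28;15m[48;2;22;27;14m🬎[38;2;25;28;15m[48;2;22;27;14m🬎[0m
[38;2;21;25;14m[48;2;18;23;13m🬂[38;2;21;25;14m[48;2;18;23;13m🬂[38;2;21;25;14m[48;2;18;23;13m🬂[38;2;21;25;14m[48;2;18;23;13m🬂[38;2;21;25;14m[48;2;18;23;13m🬂[38;2;32;32;32m[48;2;18;23;13m🬉[38;2;97;97;97m[48;2;30;33;29m🬁[38;2;21;25;14m[48;2;18;23;13m🬂[38;2;21;25;14m[48;2;18;23;13m🬂[38;2;21;25;14m[48;2;18;23;13m🬂[38;2;21;25;14m[48;2;18;23;13m🬂[38;2;21;25;14m[48;2;18;23;13m🬂[0m
[38;2;15;21;12m[48;2;12;20;11m🬎[38;2;15;21;12m[48;2;12;20;11m🬎[38;2;15;21;12m[48;2;12;20;11m🬎[38;2;15;21;12m[48;2;12;20;11m🬎[38;2;15;21;12m[48;2;12;20;11m🬎[38;2;15;21;12m[48;2;12;20;11m🬎[38;2;15;21;12m[48;2;12;20;11m🬎[38;2;15;21;12m[48;2;12;20;11m🬎[38;2;15;21;12m[48;2;12;20;11m🬎[38;2;15;21;12m[48;2;12;20;11m🬎[38;2;15;21;12m[48;2;12;20;11m🬎[38;2;15;21;12m[48;2;12;20;11m🬎[0m
[38;2;11;19;11m[48;2;8;17;10m🬂[38;2;11;19;11m[48;2;8;17;10m🬂[38;2;11;19;11m[48;2;8;17;10m🬂[38;2;11;19;11m[48;2;8;17;10m🬂[38;2;11;19;11m[48;2;8;17;10m🬂[38;2;11;19;11m[48;2;8;17;10m🬂[38;2;11;19;11m[48;2;8;17;10m🬂[38;2;11;19;11m[48;2;8;17;10m🬂[38;2;11;19;11m[48;2;8;17;10m🬂[38;2;11;19;11m[48;2;8;17;10m🬂[38;2;11;19;11m[48;2;8;17;10m🬂[38;2;11;19;11m[48;2;8;17;10m🬂[0m
</frame>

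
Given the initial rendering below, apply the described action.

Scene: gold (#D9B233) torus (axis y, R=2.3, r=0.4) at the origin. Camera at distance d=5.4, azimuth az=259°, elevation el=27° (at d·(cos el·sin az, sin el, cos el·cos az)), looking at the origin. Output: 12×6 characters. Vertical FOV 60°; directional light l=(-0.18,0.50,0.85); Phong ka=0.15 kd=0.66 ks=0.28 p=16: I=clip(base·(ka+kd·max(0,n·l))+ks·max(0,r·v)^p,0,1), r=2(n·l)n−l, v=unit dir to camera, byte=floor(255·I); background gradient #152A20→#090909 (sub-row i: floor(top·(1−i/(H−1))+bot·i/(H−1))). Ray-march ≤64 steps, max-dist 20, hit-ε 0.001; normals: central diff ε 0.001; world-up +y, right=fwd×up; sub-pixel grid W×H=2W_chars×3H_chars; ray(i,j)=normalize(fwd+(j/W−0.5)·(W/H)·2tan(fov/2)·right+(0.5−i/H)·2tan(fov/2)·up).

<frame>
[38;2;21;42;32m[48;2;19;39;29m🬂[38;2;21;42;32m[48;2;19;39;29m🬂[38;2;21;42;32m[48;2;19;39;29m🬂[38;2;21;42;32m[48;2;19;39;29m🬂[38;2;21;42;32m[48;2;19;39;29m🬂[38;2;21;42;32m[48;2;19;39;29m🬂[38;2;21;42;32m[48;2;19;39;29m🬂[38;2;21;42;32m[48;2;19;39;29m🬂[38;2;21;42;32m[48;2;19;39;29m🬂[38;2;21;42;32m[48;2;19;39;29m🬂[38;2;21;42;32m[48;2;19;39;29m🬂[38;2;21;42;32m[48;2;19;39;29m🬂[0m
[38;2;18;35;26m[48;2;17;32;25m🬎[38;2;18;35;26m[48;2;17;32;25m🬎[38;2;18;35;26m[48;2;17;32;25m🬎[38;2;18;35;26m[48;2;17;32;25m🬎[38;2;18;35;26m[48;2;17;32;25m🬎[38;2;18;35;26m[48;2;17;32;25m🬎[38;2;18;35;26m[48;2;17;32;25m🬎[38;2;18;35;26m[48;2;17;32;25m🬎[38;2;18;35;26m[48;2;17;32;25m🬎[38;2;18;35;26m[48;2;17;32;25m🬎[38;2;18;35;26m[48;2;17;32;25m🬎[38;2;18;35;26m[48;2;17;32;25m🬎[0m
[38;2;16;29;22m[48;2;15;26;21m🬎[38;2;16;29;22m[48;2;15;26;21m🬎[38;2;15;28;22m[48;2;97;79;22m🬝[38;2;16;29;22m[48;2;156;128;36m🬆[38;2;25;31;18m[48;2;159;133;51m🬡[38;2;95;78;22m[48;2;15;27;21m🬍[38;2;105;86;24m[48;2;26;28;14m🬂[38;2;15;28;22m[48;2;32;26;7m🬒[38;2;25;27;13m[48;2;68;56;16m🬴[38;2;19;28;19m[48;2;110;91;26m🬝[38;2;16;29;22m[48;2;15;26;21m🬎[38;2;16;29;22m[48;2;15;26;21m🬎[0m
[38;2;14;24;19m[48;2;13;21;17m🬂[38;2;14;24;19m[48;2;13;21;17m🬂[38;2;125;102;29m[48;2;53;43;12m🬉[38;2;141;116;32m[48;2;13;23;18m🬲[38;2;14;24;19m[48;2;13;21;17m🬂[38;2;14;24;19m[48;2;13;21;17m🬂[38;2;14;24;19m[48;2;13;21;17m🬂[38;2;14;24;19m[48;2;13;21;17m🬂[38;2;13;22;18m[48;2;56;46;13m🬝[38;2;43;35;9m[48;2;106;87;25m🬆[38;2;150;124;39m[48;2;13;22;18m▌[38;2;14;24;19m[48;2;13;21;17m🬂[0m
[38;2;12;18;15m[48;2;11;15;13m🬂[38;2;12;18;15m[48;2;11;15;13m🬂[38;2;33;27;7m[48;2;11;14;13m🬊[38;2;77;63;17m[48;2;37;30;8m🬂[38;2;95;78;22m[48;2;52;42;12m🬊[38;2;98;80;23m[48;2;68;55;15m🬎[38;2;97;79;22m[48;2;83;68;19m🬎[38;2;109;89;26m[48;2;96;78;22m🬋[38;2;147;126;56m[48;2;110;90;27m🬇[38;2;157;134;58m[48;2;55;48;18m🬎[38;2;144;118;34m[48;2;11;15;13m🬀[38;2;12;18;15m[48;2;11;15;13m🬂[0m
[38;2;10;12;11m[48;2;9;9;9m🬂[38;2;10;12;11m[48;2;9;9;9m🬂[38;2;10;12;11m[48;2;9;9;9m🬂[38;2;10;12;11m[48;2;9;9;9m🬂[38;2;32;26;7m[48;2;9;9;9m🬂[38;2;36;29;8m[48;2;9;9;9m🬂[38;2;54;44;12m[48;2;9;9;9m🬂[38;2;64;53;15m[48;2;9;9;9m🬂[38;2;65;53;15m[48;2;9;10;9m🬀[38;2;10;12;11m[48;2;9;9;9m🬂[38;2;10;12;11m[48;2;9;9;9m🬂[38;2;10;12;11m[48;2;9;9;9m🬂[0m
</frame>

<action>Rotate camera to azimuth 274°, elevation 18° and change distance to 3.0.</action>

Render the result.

<frame>
[38;2;21;42;32m[48;2;19;39;29m🬂[38;2;21;42;32m[48;2;19;39;29m🬂[38;2;21;42;32m[48;2;19;39;29m🬂[38;2;21;42;32m[48;2;19;39;29m🬂[38;2;21;42;32m[48;2;19;39;29m🬂[38;2;21;42;32m[48;2;19;39;29m🬂[38;2;21;42;32m[48;2;19;39;29m🬂[38;2;21;42;32m[48;2;19;39;29m🬂[38;2;21;42;32m[48;2;19;39;29m🬂[38;2;21;42;32m[48;2;19;39;29m🬂[38;2;21;42;32m[48;2;19;39;29m🬂[38;2;21;42;32m[48;2;19;39;29m🬂[0m
[38;2;18;35;26m[48;2;17;32;25m🬎[38;2;18;35;26m[48;2;17;32;25m🬎[38;2;18;35;26m[48;2;17;32;25m🬎[38;2;18;35;26m[48;2;17;32;25m🬎[38;2;18;35;26m[48;2;17;32;25m🬎[38;2;18;35;26m[48;2;17;32;25m🬎[38;2;18;35;26m[48;2;17;32;25m🬎[38;2;18;35;26m[48;2;17;32;25m🬎[38;2;18;35;26m[48;2;17;32;25m🬎[38;2;18;35;26m[48;2;17;32;25m🬎[38;2;18;35;26m[48;2;17;32;25m🬎[38;2;18;35;26m[48;2;17;32;25m🬎[0m
[38;2;16;30;23m[48;2;152;124;35m🬂[38;2;16;30;23m[48;2;168;138;39m🬂[38;2;55;54;22m[48;2;167;137;39m🬂[38;2;218;188;93m[48;2;127;104;29m🬋[38;2;145;121;40m[48;2;67;55;15m🬎[38;2;113;93;26m[48;2;32;26;7m🬎[38;2;93;76;21m[48;2;39;31;8m🬆[38;2;85;69;19m[48;2;32;26;7m🬂[38;2;77;63;18m[48;2;32;26;7m🬂[38;2;97;79;22m[48;2;32;26;7m🬂[38;2;16;30;23m[48;2;32;26;7m🬂[38;2;16;30;23m[48;2;36;29;8m🬂[0m
[38;2;142;116;33m[48;2;13;20;17m🬝[38;2;130;106;30m[48;2;13;20;17m🬆[38;2;107;88;25m[48;2;20;24;16m🬀[38;2;14;24;19m[48;2;13;21;17m🬂[38;2;14;24;19m[48;2;13;21;17m🬂[38;2;14;24;19m[48;2;13;21;17m🬂[38;2;14;24;19m[48;2;13;21;17m🬂[38;2;14;24;19m[48;2;13;21;17m🬂[38;2;14;24;19m[48;2;13;21;17m🬂[38;2;32;26;7m[48;2;13;21;17m🬁[38;2;32;26;7m[48;2;13;21;17m🬂[38;2;32;26;7m[48;2;13;20;17m🬎[0m
[38;2;11;17;14m[48;2;101;83;23m🬊[38;2;11;17;14m[48;2;98;80;22m🬎[38;2;11;17;14m[48;2;89;73;20m🬎[38;2;12;18;15m[48;2;11;15;13m🬂[38;2;12;18;15m[48;2;11;15;13m🬂[38;2;12;18;15m[48;2;11;15;13m🬂[38;2;12;18;15m[48;2;11;15;13m🬂[38;2;12;18;15m[48;2;11;15;13m🬂[38;2;12;18;15m[48;2;11;15;13m🬂[38;2;11;16;14m[48;2;56;46;13m🬝[38;2;11;17;14m[48;2;71;57;16m🬎[38;2;11;17;14m[48;2;81;66;18m🬎[0m
[38;2;104;85;24m[48;2;103;85;24m🬺[38;2;102;83;24m[48;2;104;85;24m🬂[38;2;100;82;23m[48;2;104;85;24m🬂[38;2;97;79;22m[48;2;104;85;24m🬂[38;2;94;77;22m[48;2;104;85;24m🬂[38;2;92;75;21m[48;2;103;85;23m🬂[38;2;90;74;21m[48;2;103;85;24m🬂[38;2;89;73;21m[48;2;103;85;24m🬂[38;2;90;73;21m[48;2;104;85;24m🬂[38;2;91;75;21m[48;2;105;86;24m🬂[38;2;94;77;22m[48;2;107;88;24m🬂[38;2;98;80;22m[48;2;110;90;25m🬂[0m
</frame>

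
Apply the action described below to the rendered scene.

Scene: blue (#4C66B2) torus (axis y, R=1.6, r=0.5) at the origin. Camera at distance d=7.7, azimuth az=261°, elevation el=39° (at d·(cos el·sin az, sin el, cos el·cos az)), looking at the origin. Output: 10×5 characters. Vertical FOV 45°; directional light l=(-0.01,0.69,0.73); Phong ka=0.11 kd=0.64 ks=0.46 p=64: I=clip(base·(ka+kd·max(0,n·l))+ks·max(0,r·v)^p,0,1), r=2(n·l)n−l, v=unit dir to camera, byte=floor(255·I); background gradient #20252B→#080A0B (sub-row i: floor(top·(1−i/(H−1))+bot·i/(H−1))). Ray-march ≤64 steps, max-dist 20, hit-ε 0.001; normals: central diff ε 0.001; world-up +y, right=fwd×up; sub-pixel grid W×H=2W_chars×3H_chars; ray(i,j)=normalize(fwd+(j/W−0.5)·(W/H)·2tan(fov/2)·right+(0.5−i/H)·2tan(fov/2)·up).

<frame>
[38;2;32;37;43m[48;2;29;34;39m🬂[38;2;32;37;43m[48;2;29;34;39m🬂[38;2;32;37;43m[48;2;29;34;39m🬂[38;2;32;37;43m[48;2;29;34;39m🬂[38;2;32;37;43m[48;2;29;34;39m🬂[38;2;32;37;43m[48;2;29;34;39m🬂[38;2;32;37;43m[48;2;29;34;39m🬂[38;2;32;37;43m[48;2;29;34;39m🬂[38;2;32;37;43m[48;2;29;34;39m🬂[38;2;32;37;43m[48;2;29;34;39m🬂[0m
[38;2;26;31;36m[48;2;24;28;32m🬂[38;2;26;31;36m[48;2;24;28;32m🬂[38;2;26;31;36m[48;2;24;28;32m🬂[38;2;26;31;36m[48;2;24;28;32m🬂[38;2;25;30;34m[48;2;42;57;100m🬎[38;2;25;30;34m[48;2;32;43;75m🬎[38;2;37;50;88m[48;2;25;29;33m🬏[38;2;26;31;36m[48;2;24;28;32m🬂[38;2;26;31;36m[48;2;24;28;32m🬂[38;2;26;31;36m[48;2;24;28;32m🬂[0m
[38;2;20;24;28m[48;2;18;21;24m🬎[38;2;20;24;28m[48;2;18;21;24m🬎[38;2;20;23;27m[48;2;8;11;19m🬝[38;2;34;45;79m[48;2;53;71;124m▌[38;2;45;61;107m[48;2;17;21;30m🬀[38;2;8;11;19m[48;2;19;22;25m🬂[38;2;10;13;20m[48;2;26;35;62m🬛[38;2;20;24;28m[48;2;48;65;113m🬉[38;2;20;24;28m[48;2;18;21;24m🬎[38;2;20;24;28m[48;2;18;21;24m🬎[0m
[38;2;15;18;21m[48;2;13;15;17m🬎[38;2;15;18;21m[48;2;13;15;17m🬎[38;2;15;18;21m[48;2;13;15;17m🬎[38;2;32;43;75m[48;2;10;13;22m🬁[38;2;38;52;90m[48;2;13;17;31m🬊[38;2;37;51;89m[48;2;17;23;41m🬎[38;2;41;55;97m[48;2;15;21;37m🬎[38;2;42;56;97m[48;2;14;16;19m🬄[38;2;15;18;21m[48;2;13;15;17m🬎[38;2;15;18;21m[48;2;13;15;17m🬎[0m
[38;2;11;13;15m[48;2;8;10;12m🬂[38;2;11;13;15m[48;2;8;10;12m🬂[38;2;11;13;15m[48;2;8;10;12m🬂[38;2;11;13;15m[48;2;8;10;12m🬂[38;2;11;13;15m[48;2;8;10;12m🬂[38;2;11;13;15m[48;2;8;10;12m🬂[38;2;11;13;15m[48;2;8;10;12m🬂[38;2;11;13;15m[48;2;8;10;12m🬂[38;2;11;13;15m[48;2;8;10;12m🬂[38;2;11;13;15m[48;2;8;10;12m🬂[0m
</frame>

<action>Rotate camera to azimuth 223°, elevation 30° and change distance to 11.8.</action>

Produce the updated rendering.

<frame>
[38;2;32;37;43m[48;2;29;34;39m🬂[38;2;32;37;43m[48;2;29;34;39m🬂[38;2;32;37;43m[48;2;29;34;39m🬂[38;2;32;37;43m[48;2;29;34;39m🬂[38;2;32;37;43m[48;2;29;34;39m🬂[38;2;32;37;43m[48;2;29;34;39m🬂[38;2;32;37;43m[48;2;29;34;39m🬂[38;2;32;37;43m[48;2;29;34;39m🬂[38;2;32;37;43m[48;2;29;34;39m🬂[38;2;32;37;43m[48;2;29;34;39m🬂[0m
[38;2;26;31;36m[48;2;24;28;32m🬂[38;2;26;31;36m[48;2;24;28;32m🬂[38;2;26;31;36m[48;2;24;28;32m🬂[38;2;26;31;36m[48;2;24;28;32m🬂[38;2;26;31;36m[48;2;24;28;32m🬂[38;2;26;31;36m[48;2;24;28;32m🬂[38;2;26;31;36m[48;2;24;28;32m🬂[38;2;26;31;36m[48;2;24;28;32m🬂[38;2;26;31;36m[48;2;24;28;32m🬂[38;2;26;31;36m[48;2;24;28;32m🬂[0m
[38;2;20;24;28m[48;2;18;21;24m🬎[38;2;20;24;28m[48;2;18;21;24m🬎[38;2;20;24;28m[48;2;18;21;24m🬎[38;2;20;24;31m[48;2;13;16;21m🬎[38;2;44;59;103m[48;2;18;23;36m🬤[38;2;14;19;30m[48;2;36;49;85m🬛[38;2;28;36;58m[48;2;124;137;175m🬬[38;2;20;24;28m[48;2;18;21;24m🬎[38;2;20;24;28m[48;2;18;21;24m🬎[38;2;20;24;28m[48;2;18;21;24m🬎[0m
[38;2;15;18;21m[48;2;13;15;17m🬎[38;2;15;18;21m[48;2;13;15;17m🬎[38;2;15;18;21m[48;2;13;15;17m🬎[38;2;15;18;21m[48;2;13;15;17m🬎[38;2;8;11;19m[48;2;13;16;18m🬂[38;2;8;11;19m[48;2;13;16;18m🬂[38;2;11;13;17m[48;2;14;17;20m🬮[38;2;15;18;21m[48;2;13;15;17m🬎[38;2;15;18;21m[48;2;13;15;17m🬎[38;2;15;18;21m[48;2;13;15;17m🬎[0m
[38;2;11;13;15m[48;2;8;10;12m🬂[38;2;11;13;15m[48;2;8;10;12m🬂[38;2;11;13;15m[48;2;8;10;12m🬂[38;2;11;13;15m[48;2;8;10;12m🬂[38;2;11;13;15m[48;2;8;10;12m🬂[38;2;11;13;15m[48;2;8;10;12m🬂[38;2;11;13;15m[48;2;8;10;12m🬂[38;2;11;13;15m[48;2;8;10;12m🬂[38;2;11;13;15m[48;2;8;10;12m🬂[38;2;11;13;15m[48;2;8;10;12m🬂[0m
</frame>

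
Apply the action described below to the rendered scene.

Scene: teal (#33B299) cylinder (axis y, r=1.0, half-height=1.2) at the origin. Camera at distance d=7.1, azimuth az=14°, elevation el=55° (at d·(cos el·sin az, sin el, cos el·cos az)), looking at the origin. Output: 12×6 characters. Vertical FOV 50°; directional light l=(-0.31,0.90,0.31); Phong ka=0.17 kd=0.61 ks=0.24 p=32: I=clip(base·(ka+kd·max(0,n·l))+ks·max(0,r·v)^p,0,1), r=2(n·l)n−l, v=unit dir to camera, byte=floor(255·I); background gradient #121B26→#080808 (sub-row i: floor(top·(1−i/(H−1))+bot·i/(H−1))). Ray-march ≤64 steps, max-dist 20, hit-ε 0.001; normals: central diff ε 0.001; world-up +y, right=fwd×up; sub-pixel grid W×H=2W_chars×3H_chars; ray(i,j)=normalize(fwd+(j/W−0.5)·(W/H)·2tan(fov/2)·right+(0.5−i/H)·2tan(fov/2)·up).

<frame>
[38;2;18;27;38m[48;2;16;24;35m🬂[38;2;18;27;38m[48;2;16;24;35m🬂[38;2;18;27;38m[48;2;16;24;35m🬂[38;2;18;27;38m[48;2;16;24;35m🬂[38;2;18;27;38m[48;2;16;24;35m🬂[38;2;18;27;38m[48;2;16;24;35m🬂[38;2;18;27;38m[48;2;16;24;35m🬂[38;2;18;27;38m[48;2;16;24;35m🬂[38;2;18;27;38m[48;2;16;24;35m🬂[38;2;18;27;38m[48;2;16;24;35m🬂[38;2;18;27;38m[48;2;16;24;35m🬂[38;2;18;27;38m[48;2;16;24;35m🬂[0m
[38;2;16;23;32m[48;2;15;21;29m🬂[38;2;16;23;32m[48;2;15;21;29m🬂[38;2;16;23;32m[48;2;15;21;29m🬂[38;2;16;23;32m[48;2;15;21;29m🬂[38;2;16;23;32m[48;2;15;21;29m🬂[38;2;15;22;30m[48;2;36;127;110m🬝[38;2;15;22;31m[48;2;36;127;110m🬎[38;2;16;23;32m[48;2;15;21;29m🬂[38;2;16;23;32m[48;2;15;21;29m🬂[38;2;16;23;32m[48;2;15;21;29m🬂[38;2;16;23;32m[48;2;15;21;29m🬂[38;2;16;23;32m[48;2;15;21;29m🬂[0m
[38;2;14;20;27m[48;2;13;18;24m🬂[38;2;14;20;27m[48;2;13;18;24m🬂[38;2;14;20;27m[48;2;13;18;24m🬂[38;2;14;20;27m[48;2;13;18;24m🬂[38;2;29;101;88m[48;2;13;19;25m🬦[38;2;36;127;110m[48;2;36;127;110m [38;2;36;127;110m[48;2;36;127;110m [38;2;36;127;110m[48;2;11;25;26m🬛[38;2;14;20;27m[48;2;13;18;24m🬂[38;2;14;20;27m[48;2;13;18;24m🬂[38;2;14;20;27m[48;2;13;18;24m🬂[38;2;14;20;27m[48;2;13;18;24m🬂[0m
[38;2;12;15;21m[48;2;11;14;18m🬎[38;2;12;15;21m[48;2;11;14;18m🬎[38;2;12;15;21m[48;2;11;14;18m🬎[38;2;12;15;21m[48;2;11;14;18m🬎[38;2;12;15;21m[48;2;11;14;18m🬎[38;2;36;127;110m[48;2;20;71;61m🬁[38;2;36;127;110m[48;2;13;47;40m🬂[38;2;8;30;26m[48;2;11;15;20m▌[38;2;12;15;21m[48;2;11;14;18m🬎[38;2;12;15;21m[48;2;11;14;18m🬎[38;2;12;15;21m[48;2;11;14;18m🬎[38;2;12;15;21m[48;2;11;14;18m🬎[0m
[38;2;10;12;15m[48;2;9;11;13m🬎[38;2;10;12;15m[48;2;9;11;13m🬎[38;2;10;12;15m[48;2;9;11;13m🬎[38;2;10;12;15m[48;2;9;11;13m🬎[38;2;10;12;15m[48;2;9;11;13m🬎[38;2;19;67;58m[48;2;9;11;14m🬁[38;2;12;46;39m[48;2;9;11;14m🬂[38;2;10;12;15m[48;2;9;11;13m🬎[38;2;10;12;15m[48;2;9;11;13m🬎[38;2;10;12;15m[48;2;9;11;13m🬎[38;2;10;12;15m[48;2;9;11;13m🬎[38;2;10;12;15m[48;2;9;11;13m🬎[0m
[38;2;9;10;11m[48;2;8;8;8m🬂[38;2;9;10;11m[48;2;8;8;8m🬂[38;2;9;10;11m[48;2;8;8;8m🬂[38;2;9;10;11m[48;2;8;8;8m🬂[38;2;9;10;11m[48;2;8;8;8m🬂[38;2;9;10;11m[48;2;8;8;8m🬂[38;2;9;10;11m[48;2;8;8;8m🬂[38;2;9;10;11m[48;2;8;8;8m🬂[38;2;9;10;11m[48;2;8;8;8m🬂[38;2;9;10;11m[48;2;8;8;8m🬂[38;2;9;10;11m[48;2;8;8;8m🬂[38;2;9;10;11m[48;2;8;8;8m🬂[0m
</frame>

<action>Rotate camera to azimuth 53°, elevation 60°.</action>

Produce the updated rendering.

<frame>
[38;2;18;27;38m[48;2;16;24;35m🬂[38;2;18;27;38m[48;2;16;24;35m🬂[38;2;18;27;38m[48;2;16;24;35m🬂[38;2;18;27;38m[48;2;16;24;35m🬂[38;2;18;27;38m[48;2;16;24;35m🬂[38;2;18;27;38m[48;2;16;24;35m🬂[38;2;18;27;38m[48;2;16;24;35m🬂[38;2;18;27;38m[48;2;16;24;35m🬂[38;2;18;27;38m[48;2;16;24;35m🬂[38;2;18;27;38m[48;2;16;24;35m🬂[38;2;18;27;38m[48;2;16;24;35m🬂[38;2;18;27;38m[48;2;16;24;35m🬂[0m
[38;2;16;23;32m[48;2;15;21;29m🬂[38;2;16;23;32m[48;2;15;21;29m🬂[38;2;16;23;32m[48;2;15;21;29m🬂[38;2;16;23;32m[48;2;15;21;29m🬂[38;2;16;23;32m[48;2;15;21;29m🬂[38;2;15;22;30m[48;2;36;127;110m🬝[38;2;15;22;31m[48;2;36;127;110m🬎[38;2;16;23;32m[48;2;15;21;29m🬂[38;2;16;23;32m[48;2;15;21;29m🬂[38;2;16;23;32m[48;2;15;21;29m🬂[38;2;16;23;32m[48;2;15;21;29m🬂[38;2;16;23;32m[48;2;15;21;29m🬂[0m
[38;2;14;20;27m[48;2;13;18;24m🬂[38;2;14;20;27m[48;2;13;18;24m🬂[38;2;14;20;27m[48;2;13;18;24m🬂[38;2;14;20;27m[48;2;13;18;24m🬂[38;2;36;128;110m[48;2;13;19;25m🬦[38;2;36;128;110m[48;2;36;127;110m🬺[38;2;36;127;110m[48;2;36;128;110m🬬[38;2;36;127;110m[48;2;14;20;27m🬺[38;2;14;20;27m[48;2;13;18;24m🬂[38;2;14;20;27m[48;2;13;18;24m🬂[38;2;14;20;27m[48;2;13;18;24m🬂[38;2;14;20;27m[48;2;13;18;24m🬂[0m
[38;2;12;15;21m[48;2;11;14;18m🬎[38;2;12;15;21m[48;2;11;14;18m🬎[38;2;12;15;21m[48;2;11;14;18m🬎[38;2;12;15;21m[48;2;11;14;18m🬎[38;2;12;15;21m[48;2;11;14;18m🬎[38;2;36;128;110m[48;2;13;47;40m🬂[38;2;36;128;110m[48;2;8;30;26m🬂[38;2;36;127;110m[48;2;10;21;22m🬀[38;2;12;15;21m[48;2;11;14;18m🬎[38;2;12;15;21m[48;2;11;14;18m🬎[38;2;12;15;21m[48;2;11;14;18m🬎[38;2;12;15;21m[48;2;11;14;18m🬎[0m
[38;2;10;12;15m[48;2;9;11;13m🬎[38;2;10;12;15m[48;2;9;11;13m🬎[38;2;10;12;15m[48;2;9;11;13m🬎[38;2;10;12;15m[48;2;9;11;13m🬎[38;2;10;12;15m[48;2;9;11;13m🬎[38;2;11;41;35m[48;2;9;11;14m🬁[38;2;8;30;26m[48;2;9;11;14m🬂[38;2;10;12;15m[48;2;9;11;13m🬎[38;2;10;12;15m[48;2;9;11;13m🬎[38;2;10;12;15m[48;2;9;11;13m🬎[38;2;10;12;15m[48;2;9;11;13m🬎[38;2;10;12;15m[48;2;9;11;13m🬎[0m
[38;2;9;10;11m[48;2;8;8;8m🬂[38;2;9;10;11m[48;2;8;8;8m🬂[38;2;9;10;11m[48;2;8;8;8m🬂[38;2;9;10;11m[48;2;8;8;8m🬂[38;2;9;10;11m[48;2;8;8;8m🬂[38;2;9;10;11m[48;2;8;8;8m🬂[38;2;9;10;11m[48;2;8;8;8m🬂[38;2;9;10;11m[48;2;8;8;8m🬂[38;2;9;10;11m[48;2;8;8;8m🬂[38;2;9;10;11m[48;2;8;8;8m🬂[38;2;9;10;11m[48;2;8;8;8m🬂[38;2;9;10;11m[48;2;8;8;8m🬂[0m
</frame>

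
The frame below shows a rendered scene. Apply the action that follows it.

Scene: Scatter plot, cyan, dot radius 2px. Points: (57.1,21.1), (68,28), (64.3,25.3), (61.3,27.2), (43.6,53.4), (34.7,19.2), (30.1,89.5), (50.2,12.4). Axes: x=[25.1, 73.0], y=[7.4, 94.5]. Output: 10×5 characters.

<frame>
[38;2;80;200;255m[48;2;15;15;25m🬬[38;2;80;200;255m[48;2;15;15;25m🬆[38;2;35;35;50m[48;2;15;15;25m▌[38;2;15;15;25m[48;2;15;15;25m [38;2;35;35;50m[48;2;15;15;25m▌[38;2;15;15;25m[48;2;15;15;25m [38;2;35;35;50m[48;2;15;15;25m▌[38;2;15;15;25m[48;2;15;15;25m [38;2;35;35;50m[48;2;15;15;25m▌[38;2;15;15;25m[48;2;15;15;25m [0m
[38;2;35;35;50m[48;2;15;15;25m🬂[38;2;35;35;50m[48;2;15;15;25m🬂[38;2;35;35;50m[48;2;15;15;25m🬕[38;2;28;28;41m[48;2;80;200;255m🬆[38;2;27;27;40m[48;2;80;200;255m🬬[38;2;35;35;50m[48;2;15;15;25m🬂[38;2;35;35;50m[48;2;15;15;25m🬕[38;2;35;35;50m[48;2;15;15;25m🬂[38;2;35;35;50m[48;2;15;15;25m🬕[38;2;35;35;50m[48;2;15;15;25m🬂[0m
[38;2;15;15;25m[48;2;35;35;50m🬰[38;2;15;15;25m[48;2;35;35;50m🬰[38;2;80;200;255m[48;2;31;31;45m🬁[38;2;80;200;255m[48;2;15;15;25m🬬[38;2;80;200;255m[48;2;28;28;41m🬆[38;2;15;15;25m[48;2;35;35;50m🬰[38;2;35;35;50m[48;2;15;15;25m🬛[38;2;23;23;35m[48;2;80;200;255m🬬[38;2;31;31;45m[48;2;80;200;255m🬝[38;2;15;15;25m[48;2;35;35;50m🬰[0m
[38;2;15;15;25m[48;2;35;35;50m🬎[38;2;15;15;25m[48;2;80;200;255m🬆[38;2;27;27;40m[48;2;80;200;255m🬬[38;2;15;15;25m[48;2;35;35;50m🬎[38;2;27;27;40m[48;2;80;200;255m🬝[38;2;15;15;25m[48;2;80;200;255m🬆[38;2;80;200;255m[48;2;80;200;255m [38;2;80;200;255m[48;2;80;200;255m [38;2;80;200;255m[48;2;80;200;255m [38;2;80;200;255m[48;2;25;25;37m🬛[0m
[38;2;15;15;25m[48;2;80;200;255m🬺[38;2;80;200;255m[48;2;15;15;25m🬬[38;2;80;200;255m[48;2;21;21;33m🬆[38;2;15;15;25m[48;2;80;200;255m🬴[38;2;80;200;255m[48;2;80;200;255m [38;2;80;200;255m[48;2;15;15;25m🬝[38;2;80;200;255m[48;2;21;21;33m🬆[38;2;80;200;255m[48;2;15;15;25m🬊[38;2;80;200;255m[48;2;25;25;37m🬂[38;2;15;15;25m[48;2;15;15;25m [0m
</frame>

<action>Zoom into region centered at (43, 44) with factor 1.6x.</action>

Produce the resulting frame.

<frame>
[38;2;15;15;25m[48;2;15;15;25m [38;2;15;15;25m[48;2;15;15;25m [38;2;35;35;50m[48;2;15;15;25m▌[38;2;15;15;25m[48;2;15;15;25m [38;2;27;27;40m[48;2;80;200;255m🬝[38;2;15;15;25m[48;2;15;15;25m [38;2;35;35;50m[48;2;15;15;25m▌[38;2;15;15;25m[48;2;15;15;25m [38;2;35;35;50m[48;2;15;15;25m▌[38;2;15;15;25m[48;2;15;15;25m [0m
[38;2;35;35;50m[48;2;15;15;25m🬂[38;2;35;35;50m[48;2;15;15;25m🬂[38;2;35;35;50m[48;2;15;15;25m🬕[38;2;23;23;35m[48;2;80;200;255m🬴[38;2;80;200;255m[48;2;80;200;255m [38;2;80;200;255m[48;2;25;25;37m🬛[38;2;35;35;50m[48;2;15;15;25m🬕[38;2;35;35;50m[48;2;15;15;25m🬂[38;2;35;35;50m[48;2;15;15;25m🬕[38;2;35;35;50m[48;2;15;15;25m🬂[0m
[38;2;15;15;25m[48;2;35;35;50m🬰[38;2;15;15;25m[48;2;35;35;50m🬰[38;2;35;35;50m[48;2;15;15;25m🬛[38;2;15;15;25m[48;2;35;35;50m🬰[38;2;80;200;255m[48;2;31;31;45m🬁[38;2;15;15;25m[48;2;35;35;50m🬰[38;2;35;35;50m[48;2;15;15;25m🬛[38;2;15;15;25m[48;2;35;35;50m🬰[38;2;35;35;50m[48;2;15;15;25m🬛[38;2;15;15;25m[48;2;35;35;50m🬰[0m
[38;2;15;15;25m[48;2;35;35;50m🬎[38;2;15;15;25m[48;2;35;35;50m🬎[38;2;27;27;40m[48;2;80;200;255m🬬[38;2;15;15;25m[48;2;35;35;50m🬎[38;2;35;35;50m[48;2;15;15;25m🬲[38;2;15;15;25m[48;2;35;35;50m🬎[38;2;35;35;50m[48;2;15;15;25m🬲[38;2;15;15;25m[48;2;35;35;50m🬎[38;2;27;27;40m[48;2;80;200;255m🬝[38;2;15;15;25m[48;2;80;200;255m🬊[0m
[38;2;15;15;25m[48;2;15;15;25m [38;2;15;15;25m[48;2;80;200;255m🬐[38;2;80;200;255m[48;2;80;200;255m [38;2;15;15;25m[48;2;80;200;255m🬸[38;2;35;35;50m[48;2;15;15;25m▌[38;2;15;15;25m[48;2;15;15;25m [38;2;35;35;50m[48;2;15;15;25m▌[38;2;15;15;25m[48;2;15;15;25m [38;2;80;200;255m[48;2;28;28;41m🬊[38;2;80;200;255m[48;2;15;15;25m🬝[0m
</frame>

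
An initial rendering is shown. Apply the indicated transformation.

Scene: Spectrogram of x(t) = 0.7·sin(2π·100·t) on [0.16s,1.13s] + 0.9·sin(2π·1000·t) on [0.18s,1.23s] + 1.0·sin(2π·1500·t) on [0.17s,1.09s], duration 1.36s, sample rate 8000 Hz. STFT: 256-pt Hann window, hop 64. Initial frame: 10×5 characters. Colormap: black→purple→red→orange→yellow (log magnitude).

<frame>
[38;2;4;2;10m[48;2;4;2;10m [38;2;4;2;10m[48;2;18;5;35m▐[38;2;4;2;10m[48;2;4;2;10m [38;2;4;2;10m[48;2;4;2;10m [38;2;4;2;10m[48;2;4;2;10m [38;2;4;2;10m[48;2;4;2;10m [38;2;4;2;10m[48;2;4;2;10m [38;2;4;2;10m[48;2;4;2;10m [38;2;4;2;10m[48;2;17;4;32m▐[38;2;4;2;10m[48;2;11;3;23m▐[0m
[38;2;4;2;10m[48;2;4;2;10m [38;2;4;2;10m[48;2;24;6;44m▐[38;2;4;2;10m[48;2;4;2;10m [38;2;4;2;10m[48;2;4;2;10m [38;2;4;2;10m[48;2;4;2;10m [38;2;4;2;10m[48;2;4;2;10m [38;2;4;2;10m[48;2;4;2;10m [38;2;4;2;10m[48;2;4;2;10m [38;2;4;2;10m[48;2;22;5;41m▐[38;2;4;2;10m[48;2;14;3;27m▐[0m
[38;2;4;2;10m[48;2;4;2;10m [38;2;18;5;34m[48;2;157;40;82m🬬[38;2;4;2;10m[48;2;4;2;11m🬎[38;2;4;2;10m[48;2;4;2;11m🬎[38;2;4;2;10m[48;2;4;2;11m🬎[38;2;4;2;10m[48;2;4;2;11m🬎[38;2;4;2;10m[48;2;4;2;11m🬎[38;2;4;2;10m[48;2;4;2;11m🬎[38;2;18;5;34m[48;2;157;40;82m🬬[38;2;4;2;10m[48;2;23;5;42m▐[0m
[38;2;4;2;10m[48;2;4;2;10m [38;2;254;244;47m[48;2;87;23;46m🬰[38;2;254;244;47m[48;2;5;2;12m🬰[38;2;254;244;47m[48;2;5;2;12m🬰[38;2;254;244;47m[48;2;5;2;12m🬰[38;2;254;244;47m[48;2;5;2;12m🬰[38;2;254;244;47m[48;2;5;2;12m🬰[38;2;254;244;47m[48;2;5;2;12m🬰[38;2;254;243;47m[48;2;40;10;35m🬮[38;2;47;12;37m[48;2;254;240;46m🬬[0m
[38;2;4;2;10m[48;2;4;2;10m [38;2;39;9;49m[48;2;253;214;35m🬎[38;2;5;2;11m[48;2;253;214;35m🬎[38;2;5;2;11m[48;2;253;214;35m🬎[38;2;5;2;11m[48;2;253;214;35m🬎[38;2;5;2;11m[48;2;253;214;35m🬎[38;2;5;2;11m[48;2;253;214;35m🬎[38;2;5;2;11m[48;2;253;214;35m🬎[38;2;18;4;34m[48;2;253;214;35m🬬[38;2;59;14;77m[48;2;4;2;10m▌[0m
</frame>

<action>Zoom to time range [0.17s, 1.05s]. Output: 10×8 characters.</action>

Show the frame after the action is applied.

<frame>
[38;2;9;3;19m[48;2;4;2;10m▌[38;2;4;2;10m[48;2;4;2;10m [38;2;4;2;10m[48;2;4;2;10m [38;2;4;2;10m[48;2;4;2;10m [38;2;4;2;10m[48;2;4;2;10m [38;2;4;2;10m[48;2;4;2;10m [38;2;4;2;10m[48;2;4;2;10m [38;2;4;2;10m[48;2;4;2;10m [38;2;4;2;10m[48;2;4;2;10m [38;2;4;2;10m[48;2;4;2;10m [0m
[38;2;4;2;10m[48;2;10;3;20m▐[38;2;4;2;10m[48;2;4;2;10m [38;2;4;2;10m[48;2;4;2;10m [38;2;4;2;10m[48;2;4;2;10m [38;2;4;2;10m[48;2;4;2;10m [38;2;4;2;10m[48;2;4;2;10m [38;2;4;2;10m[48;2;4;2;10m [38;2;4;2;10m[48;2;4;2;10m [38;2;4;2;10m[48;2;4;2;10m [38;2;4;2;10m[48;2;4;2;10m [0m
[38;2;4;2;10m[48;2;11;3;22m▐[38;2;4;2;10m[48;2;4;2;10m [38;2;4;2;10m[48;2;4;2;10m [38;2;4;2;10m[48;2;4;2;10m [38;2;4;2;10m[48;2;4;2;10m [38;2;4;2;10m[48;2;4;2;10m [38;2;4;2;10m[48;2;4;2;10m [38;2;4;2;10m[48;2;4;2;10m [38;2;4;2;10m[48;2;4;2;10m [38;2;4;2;10m[48;2;4;2;10m [0m
[38;2;4;2;10m[48;2;14;3;27m▐[38;2;4;2;10m[48;2;4;2;10m [38;2;4;2;10m[48;2;4;2;10m [38;2;4;2;10m[48;2;4;2;10m [38;2;4;2;10m[48;2;4;2;10m [38;2;4;2;10m[48;2;4;2;10m [38;2;4;2;10m[48;2;4;2;10m [38;2;4;2;10m[48;2;4;2;10m [38;2;4;2;10m[48;2;4;2;10m [38;2;4;2;10m[48;2;4;2;10m [0m
[38;2;12;3;23m[48;2;254;249;49m🬎[38;2;4;2;10m[48;2;254;249;49m🬎[38;2;4;2;10m[48;2;254;249;49m🬎[38;2;4;2;10m[48;2;254;249;49m🬎[38;2;4;2;10m[48;2;254;249;49m🬎[38;2;4;2;10m[48;2;254;249;49m🬎[38;2;4;2;10m[48;2;254;249;49m🬎[38;2;4;2;10m[48;2;254;249;49m🬎[38;2;4;2;10m[48;2;254;249;49m🬎[38;2;4;2;10m[48;2;254;249;49m🬎[0m
[38;2;33;8;49m[48;2;252;213;35m🬋[38;2;4;2;10m[48;2;252;213;35m🬋[38;2;4;2;10m[48;2;252;213;35m🬋[38;2;4;2;10m[48;2;252;213;35m🬋[38;2;4;2;10m[48;2;252;213;35m🬋[38;2;4;2;10m[48;2;252;213;35m🬋[38;2;4;2;10m[48;2;252;213;35m🬋[38;2;4;2;10m[48;2;252;213;35m🬋[38;2;4;2;10m[48;2;252;213;35m🬋[38;2;4;2;10m[48;2;252;213;35m🬋[0m
[38;2;251;180;21m[48;2;31;8;45m🬂[38;2;251;177;20m[48;2;4;2;10m🬂[38;2;251;177;20m[48;2;4;2;10m🬂[38;2;251;177;20m[48;2;4;2;10m🬂[38;2;251;177;20m[48;2;4;2;10m🬂[38;2;251;177;20m[48;2;4;2;10m🬂[38;2;251;177;20m[48;2;4;2;10m🬂[38;2;251;177;20m[48;2;4;2;10m🬂[38;2;251;177;20m[48;2;4;2;10m🬂[38;2;251;177;20m[48;2;4;2;10m🬂[0m
[38;2;24;5;43m[48;2;253;214;35m🬎[38;2;13;3;25m[48;2;253;214;35m🬎[38;2;13;3;25m[48;2;253;214;35m🬎[38;2;13;3;25m[48;2;253;214;35m🬎[38;2;13;3;25m[48;2;253;214;35m🬎[38;2;13;3;25m[48;2;253;214;35m🬎[38;2;13;3;25m[48;2;253;214;35m🬎[38;2;13;3;25m[48;2;253;214;35m🬎[38;2;13;3;25m[48;2;253;214;35m🬎[38;2;13;3;25m[48;2;253;214;35m🬎[0m
</frame>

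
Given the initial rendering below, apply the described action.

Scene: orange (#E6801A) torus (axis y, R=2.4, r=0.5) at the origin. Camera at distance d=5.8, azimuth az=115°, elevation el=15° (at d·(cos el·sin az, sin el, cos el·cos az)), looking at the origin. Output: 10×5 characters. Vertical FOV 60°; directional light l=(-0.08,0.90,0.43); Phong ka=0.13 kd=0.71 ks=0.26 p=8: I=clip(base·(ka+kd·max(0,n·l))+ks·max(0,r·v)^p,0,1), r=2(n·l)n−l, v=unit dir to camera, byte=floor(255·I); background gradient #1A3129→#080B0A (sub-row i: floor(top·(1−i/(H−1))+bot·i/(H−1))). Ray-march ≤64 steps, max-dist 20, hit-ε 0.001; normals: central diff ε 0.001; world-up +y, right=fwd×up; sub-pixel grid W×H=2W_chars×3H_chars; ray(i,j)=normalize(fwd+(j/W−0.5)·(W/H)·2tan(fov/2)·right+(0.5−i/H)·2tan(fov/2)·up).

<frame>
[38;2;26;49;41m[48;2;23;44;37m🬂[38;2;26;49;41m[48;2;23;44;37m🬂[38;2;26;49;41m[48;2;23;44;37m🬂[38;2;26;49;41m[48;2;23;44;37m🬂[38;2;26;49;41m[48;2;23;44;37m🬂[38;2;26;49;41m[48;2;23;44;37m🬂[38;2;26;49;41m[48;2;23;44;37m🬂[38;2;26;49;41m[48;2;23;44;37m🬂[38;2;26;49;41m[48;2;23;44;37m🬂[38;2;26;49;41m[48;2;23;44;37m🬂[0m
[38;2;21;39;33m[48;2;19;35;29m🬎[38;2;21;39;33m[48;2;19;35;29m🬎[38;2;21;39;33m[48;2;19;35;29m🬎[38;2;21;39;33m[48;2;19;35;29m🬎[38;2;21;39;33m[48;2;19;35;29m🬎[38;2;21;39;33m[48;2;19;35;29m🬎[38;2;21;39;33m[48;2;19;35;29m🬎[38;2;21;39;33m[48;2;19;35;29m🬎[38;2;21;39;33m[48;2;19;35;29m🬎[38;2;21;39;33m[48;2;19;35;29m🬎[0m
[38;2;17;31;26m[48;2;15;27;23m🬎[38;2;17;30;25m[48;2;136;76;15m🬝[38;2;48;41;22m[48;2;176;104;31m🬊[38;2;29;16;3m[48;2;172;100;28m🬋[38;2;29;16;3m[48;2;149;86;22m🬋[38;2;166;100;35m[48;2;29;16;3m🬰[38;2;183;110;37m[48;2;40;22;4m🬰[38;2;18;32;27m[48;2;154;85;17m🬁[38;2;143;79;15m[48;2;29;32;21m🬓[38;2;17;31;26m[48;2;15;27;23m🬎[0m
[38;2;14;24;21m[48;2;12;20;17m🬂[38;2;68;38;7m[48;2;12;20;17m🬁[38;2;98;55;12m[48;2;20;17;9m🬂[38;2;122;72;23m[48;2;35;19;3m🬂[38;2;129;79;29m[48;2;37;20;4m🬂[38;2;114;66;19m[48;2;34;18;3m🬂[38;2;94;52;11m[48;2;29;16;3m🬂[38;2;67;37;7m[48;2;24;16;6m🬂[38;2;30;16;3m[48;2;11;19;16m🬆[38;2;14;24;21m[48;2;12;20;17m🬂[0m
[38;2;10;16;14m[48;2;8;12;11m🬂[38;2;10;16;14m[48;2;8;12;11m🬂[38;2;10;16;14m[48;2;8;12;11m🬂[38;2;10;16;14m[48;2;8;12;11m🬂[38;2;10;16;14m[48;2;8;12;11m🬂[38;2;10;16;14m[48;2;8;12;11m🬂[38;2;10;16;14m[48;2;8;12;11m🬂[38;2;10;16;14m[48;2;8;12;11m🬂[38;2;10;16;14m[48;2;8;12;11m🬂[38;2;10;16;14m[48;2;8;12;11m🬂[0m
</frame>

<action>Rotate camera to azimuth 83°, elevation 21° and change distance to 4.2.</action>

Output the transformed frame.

<frame>
[38;2;26;49;41m[48;2;23;44;37m🬂[38;2;26;49;41m[48;2;23;44;37m🬂[38;2;26;49;41m[48;2;23;44;37m🬂[38;2;26;49;41m[48;2;23;44;37m🬂[38;2;26;49;41m[48;2;23;44;37m🬂[38;2;26;49;41m[48;2;23;44;37m🬂[38;2;26;49;41m[48;2;23;44;37m🬂[38;2;26;49;41m[48;2;23;44;37m🬂[38;2;26;49;41m[48;2;23;44;37m🬂[38;2;26;49;41m[48;2;23;44;37m🬂[0m
[38;2;21;39;33m[48;2;19;35;29m🬎[38;2;21;39;33m[48;2;19;35;29m🬎[38;2;21;39;33m[48;2;19;35;29m🬎[38;2;21;39;33m[48;2;170;94;19m🬎[38;2;21;39;33m[48;2;157;92;26m🬎[38;2;21;39;33m[48;2;179;109;40m🬎[38;2;21;39;33m[48;2;183;104;25m🬎[38;2;171;95;19m[48;2;20;38;32m🬏[38;2;21;39;33m[48;2;19;35;29m🬎[38;2;21;39;33m[48;2;19;35;29m🬎[0m
[38;2;17;31;26m[48;2;177;98;20m🬆[38;2;152;84;17m[48;2;68;38;7m🬕[38;2;82;45;9m[48;2;25;18;8m🬂[38;2;30;17;3m[48;2;15;27;23m🬎[38;2;29;16;3m[48;2;16;28;24m🬂[38;2;39;21;4m[48;2;16;28;24m🬂[38;2;93;52;10m[48;2;19;25;18m🬂[38;2;167;98;28m[48;2;37;30;14m🬂[38;2;173;96;19m[48;2;61;34;6m🬬[38;2;18;32;27m[48;2;179;100;20m🬁[0m
[38;2;184;105;26m[48;2;166;95;23m🬎[38;2;179;101;24m[48;2;200;124;47m🬊[38;2;14;24;21m[48;2;191;116;42m🬁[38;2;14;24;21m[48;2;195;118;41m🬂[38;2;14;24;21m[48;2;184;107;31m🬂[38;2;14;24;21m[48;2;178;101;24m🬂[38;2;14;24;21m[48;2;174;97;21m🬂[38;2;14;24;21m[48;2;169;94;19m🬂[38;2;173;96;19m[48;2;149;83;16m🬎[38;2;166;92;18m[48;2;134;74;14m🬆[0m
[38;2;125;69;14m[48;2;69;38;7m🬎[38;2;162;95;28m[48;2;114;63;12m🬂[38;2;192;123;54m[48;2;124;69;15m🬂[38;2;208;138;68m[48;2;129;73;17m🬂[38;2;197;127;58m[48;2;127;72;16m🬂[38;2;173;104;36m[48;2;122;68;14m🬂[38;2;145;82;18m[48;2;109;60;12m🬆[38;2;133;74;14m[48;2;97;54;10m🬆[38;2;119;65;12m[48;2;79;43;8m🬆[38;2;96;53;10m[48;2;47;26;5m🬆[0m
</frame>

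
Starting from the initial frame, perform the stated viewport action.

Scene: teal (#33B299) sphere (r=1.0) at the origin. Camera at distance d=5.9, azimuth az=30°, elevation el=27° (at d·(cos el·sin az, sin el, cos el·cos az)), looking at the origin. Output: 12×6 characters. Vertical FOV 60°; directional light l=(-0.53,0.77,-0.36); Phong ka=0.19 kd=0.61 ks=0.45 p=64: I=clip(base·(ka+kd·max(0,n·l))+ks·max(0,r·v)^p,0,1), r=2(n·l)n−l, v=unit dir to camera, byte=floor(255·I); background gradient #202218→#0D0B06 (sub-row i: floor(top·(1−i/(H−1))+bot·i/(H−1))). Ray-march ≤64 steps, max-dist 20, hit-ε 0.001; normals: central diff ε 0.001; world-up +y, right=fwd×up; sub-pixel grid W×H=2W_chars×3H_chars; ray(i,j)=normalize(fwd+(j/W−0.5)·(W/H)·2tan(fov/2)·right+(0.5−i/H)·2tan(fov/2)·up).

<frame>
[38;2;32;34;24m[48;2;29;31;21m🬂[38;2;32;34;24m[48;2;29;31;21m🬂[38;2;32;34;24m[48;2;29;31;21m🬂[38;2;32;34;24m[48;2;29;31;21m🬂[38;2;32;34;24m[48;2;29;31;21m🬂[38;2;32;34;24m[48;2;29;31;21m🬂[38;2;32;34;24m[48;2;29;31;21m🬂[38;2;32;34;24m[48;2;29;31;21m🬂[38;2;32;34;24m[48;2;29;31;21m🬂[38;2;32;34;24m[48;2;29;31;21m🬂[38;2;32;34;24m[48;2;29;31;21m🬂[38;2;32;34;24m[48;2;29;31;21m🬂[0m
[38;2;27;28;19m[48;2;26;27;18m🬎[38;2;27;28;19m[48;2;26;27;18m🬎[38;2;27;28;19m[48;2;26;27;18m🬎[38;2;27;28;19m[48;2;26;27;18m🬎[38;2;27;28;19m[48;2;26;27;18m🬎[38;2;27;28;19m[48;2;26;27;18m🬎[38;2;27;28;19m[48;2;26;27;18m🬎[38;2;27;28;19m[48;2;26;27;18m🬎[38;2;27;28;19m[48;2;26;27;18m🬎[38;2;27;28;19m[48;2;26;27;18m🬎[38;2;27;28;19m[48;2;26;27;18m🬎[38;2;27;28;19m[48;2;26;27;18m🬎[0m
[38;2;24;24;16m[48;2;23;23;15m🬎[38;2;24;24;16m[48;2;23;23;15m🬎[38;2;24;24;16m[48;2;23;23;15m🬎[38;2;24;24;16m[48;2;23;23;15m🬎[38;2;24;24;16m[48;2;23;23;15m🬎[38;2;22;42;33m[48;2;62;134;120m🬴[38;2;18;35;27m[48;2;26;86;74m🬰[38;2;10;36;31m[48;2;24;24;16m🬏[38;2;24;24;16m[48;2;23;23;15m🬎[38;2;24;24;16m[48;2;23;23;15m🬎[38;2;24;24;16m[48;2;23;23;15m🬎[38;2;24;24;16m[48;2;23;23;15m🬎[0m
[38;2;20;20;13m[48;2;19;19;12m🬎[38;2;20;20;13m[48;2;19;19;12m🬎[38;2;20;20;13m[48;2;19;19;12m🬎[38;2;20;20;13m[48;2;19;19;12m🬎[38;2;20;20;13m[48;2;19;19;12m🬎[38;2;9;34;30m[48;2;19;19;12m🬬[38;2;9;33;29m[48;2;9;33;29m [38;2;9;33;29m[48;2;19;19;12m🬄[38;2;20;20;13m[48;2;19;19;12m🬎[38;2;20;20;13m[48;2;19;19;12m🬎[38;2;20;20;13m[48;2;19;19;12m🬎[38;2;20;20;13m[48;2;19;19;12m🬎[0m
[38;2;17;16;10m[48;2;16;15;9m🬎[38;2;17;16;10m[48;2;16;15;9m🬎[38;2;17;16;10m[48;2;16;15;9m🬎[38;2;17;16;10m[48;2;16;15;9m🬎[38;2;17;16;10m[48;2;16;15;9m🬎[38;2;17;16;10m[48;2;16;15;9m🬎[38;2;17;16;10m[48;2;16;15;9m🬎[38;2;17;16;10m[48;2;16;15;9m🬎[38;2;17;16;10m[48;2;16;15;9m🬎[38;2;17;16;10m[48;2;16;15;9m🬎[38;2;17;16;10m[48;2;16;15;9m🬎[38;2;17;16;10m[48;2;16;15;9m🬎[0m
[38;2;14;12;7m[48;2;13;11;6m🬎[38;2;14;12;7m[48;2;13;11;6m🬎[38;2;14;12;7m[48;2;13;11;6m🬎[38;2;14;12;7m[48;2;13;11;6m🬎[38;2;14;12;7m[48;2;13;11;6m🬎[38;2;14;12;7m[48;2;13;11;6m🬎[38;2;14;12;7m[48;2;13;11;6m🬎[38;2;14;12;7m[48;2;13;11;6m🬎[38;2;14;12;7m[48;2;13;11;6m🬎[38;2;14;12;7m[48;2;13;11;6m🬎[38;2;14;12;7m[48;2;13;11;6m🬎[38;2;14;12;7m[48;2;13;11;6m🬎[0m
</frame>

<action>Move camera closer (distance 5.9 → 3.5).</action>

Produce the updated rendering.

<frame>
[38;2;32;34;24m[48;2;29;31;21m🬂[38;2;32;34;24m[48;2;29;31;21m🬂[38;2;32;34;24m[48;2;29;31;21m🬂[38;2;32;34;24m[48;2;29;31;21m🬂[38;2;32;34;24m[48;2;29;31;21m🬂[38;2;32;34;24m[48;2;29;31;21m🬂[38;2;32;34;24m[48;2;29;31;21m🬂[38;2;32;34;24m[48;2;29;31;21m🬂[38;2;32;34;24m[48;2;29;31;21m🬂[38;2;32;34;24m[48;2;29;31;21m🬂[38;2;32;34;24m[48;2;29;31;21m🬂[38;2;32;34;24m[48;2;29;31;21m🬂[0m
[38;2;27;28;19m[48;2;26;27;18m🬎[38;2;27;28;19m[48;2;26;27;18m🬎[38;2;27;28;19m[48;2;26;27;18m🬎[38;2;27;28;19m[48;2;26;27;18m🬎[38;2;27;28;19m[48;2;26;27;18m🬎[38;2;27;28;19m[48;2;43;120;105m🬎[38;2;27;28;19m[48;2;29;96;83m🬎[38;2;26;91;78m[48;2;27;28;19m🬏[38;2;27;28;19m[48;2;26;27;18m🬎[38;2;27;28;19m[48;2;26;27;18m🬎[38;2;27;28;19m[48;2;26;27;18m🬎[38;2;27;28;19m[48;2;26;27;18m🬎[0m
[38;2;24;24;16m[48;2;23;23;15m🬎[38;2;24;24;16m[48;2;23;23;15m🬎[38;2;24;24;16m[48;2;23;23;15m🬎[38;2;24;24;16m[48;2;23;23;15m🬎[38;2;19;38;30m[48;2;22;79;67m🬟[38;2;24;82;70m[48;2;14;50;42m🬂[38;2;19;68;58m[48;2;11;40;35m🬂[38;2;18;62;54m[48;2;10;37;32m🬂[38;2;10;36;32m[48;2;24;24;16m🬓[38;2;24;24;16m[48;2;23;23;15m🬎[38;2;24;24;16m[48;2;23;23;15m🬎[38;2;24;24;16m[48;2;23;23;15m🬎[0m
[38;2;20;20;13m[48;2;19;19;12m🬎[38;2;20;20;13m[48;2;19;19;12m🬎[38;2;20;20;13m[48;2;19;19;12m🬎[38;2;20;20;13m[48;2;19;19;12m🬎[38;2;12;43;37m[48;2;9;33;29m🬀[38;2;9;33;29m[48;2;9;33;29m [38;2;9;33;29m[48;2;9;33;29m [38;2;9;33;29m[48;2;9;33;29m [38;2;9;33;29m[48;2;20;20;13m▌[38;2;20;20;13m[48;2;19;19;12m🬎[38;2;20;20;13m[48;2;19;19;12m🬎[38;2;20;20;13m[48;2;19;19;12m🬎[0m
[38;2;17;16;10m[48;2;16;15;9m🬎[38;2;17;16;10m[48;2;16;15;9m🬎[38;2;17;16;10m[48;2;16;15;9m🬎[38;2;17;16;10m[48;2;16;15;9m🬎[38;2;9;33;29m[48;2;16;15;9m🬁[38;2;9;33;29m[48;2;16;15;9m🬎[38;2;9;33;29m[48;2;16;15;9m🬎[38;2;9;33;29m[48;2;16;15;9m🬆[38;2;17;16;10m[48;2;16;15;9m🬎[38;2;17;16;10m[48;2;16;15;9m🬎[38;2;17;16;10m[48;2;16;15;9m🬎[38;2;17;16;10m[48;2;16;15;9m🬎[0m
[38;2;14;12;7m[48;2;13;11;6m🬎[38;2;14;12;7m[48;2;13;11;6m🬎[38;2;14;12;7m[48;2;13;11;6m🬎[38;2;14;12;7m[48;2;13;11;6m🬎[38;2;14;12;7m[48;2;13;11;6m🬎[38;2;14;12;7m[48;2;13;11;6m🬎[38;2;14;12;7m[48;2;13;11;6m🬎[38;2;14;12;7m[48;2;13;11;6m🬎[38;2;14;12;7m[48;2;13;11;6m🬎[38;2;14;12;7m[48;2;13;11;6m🬎[38;2;14;12;7m[48;2;13;11;6m🬎[38;2;14;12;7m[48;2;13;11;6m🬎[0m
</frame>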